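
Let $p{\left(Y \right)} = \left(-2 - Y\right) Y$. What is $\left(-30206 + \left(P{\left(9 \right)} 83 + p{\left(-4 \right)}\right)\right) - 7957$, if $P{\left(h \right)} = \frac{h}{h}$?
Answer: $-38088$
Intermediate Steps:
$p{\left(Y \right)} = Y \left(-2 - Y\right)$
$P{\left(h \right)} = 1$
$\left(-30206 + \left(P{\left(9 \right)} 83 + p{\left(-4 \right)}\right)\right) - 7957 = \left(-30206 + \left(1 \cdot 83 - - 4 \left(2 - 4\right)\right)\right) - 7957 = \left(-30206 + \left(83 - \left(-4\right) \left(-2\right)\right)\right) - 7957 = \left(-30206 + \left(83 - 8\right)\right) - 7957 = \left(-30206 + 75\right) - 7957 = -30131 - 7957 = -38088$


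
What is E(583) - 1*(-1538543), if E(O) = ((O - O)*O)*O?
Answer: 1538543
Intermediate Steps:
E(O) = 0 (E(O) = (0*O)*O = 0*O = 0)
E(583) - 1*(-1538543) = 0 - 1*(-1538543) = 0 + 1538543 = 1538543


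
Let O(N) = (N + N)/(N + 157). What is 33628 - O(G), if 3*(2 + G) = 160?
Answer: 21017192/625 ≈ 33628.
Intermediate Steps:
G = 154/3 (G = -2 + (1/3)*160 = -2 + 160/3 = 154/3 ≈ 51.333)
O(N) = 2*N/(157 + N) (O(N) = (2*N)/(157 + N) = 2*N/(157 + N))
33628 - O(G) = 33628 - 2*154/(3*(157 + 154/3)) = 33628 - 2*154/(3*625/3) = 33628 - 2*154*3/(3*625) = 33628 - 1*308/625 = 33628 - 308/625 = 21017192/625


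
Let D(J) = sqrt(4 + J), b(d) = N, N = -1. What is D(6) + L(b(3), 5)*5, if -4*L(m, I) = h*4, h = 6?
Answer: -30 + sqrt(10) ≈ -26.838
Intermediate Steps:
b(d) = -1
L(m, I) = -6 (L(m, I) = -3*4/2 = -1/4*24 = -6)
D(6) + L(b(3), 5)*5 = sqrt(4 + 6) - 6*5 = sqrt(10) - 30 = -30 + sqrt(10)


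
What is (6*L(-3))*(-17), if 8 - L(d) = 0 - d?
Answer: -510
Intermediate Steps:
L(d) = 8 + d (L(d) = 8 - (0 - d) = 8 - (-1)*d = 8 + d)
(6*L(-3))*(-17) = (6*(8 - 3))*(-17) = (6*5)*(-17) = 30*(-17) = -510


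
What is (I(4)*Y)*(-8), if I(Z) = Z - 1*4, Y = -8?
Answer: 0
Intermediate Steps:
I(Z) = -4 + Z (I(Z) = Z - 4 = -4 + Z)
(I(4)*Y)*(-8) = ((-4 + 4)*(-8))*(-8) = (0*(-8))*(-8) = 0*(-8) = 0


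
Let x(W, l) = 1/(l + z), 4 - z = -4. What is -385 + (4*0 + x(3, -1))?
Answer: -2694/7 ≈ -384.86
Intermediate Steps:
z = 8 (z = 4 - 1*(-4) = 4 + 4 = 8)
x(W, l) = 1/(8 + l) (x(W, l) = 1/(l + 8) = 1/(8 + l))
-385 + (4*0 + x(3, -1)) = -385 + (4*0 + 1/(8 - 1)) = -385 + (0 + 1/7) = -385 + (0 + ⅐) = -385 + ⅐ = -2694/7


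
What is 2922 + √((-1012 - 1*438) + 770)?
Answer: 2922 + 2*I*√170 ≈ 2922.0 + 26.077*I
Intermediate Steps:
2922 + √((-1012 - 1*438) + 770) = 2922 + √((-1012 - 438) + 770) = 2922 + √(-1450 + 770) = 2922 + √(-680) = 2922 + 2*I*√170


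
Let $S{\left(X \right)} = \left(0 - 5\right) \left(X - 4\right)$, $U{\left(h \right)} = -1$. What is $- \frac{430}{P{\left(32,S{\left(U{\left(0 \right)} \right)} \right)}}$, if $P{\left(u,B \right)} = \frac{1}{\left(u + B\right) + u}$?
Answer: $-38270$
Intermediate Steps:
$S{\left(X \right)} = 20 - 5 X$ ($S{\left(X \right)} = - 5 \left(-4 + X\right) = 20 - 5 X$)
$P{\left(u,B \right)} = \frac{1}{B + 2 u}$ ($P{\left(u,B \right)} = \frac{1}{\left(B + u\right) + u} = \frac{1}{B + 2 u}$)
$- \frac{430}{P{\left(32,S{\left(U{\left(0 \right)} \right)} \right)}} = - \frac{430}{\frac{1}{\left(20 - -5\right) + 2 \cdot 32}} = - \frac{430}{\frac{1}{\left(20 + 5\right) + 64}} = - \frac{430}{\frac{1}{25 + 64}} = - \frac{430}{\frac{1}{89}} = - 430 \frac{1}{\frac{1}{89}} = \left(-430\right) 89 = -38270$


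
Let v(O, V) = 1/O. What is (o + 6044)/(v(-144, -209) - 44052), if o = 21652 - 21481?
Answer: -894960/6343489 ≈ -0.14108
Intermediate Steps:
o = 171
(o + 6044)/(v(-144, -209) - 44052) = (171 + 6044)/(1/(-144) - 44052) = 6215/(-1/144 - 44052) = 6215/(-6343489/144) = 6215*(-144/6343489) = -894960/6343489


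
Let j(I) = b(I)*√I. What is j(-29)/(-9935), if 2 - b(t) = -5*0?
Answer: -2*I*√29/9935 ≈ -0.0010841*I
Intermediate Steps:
b(t) = 2 (b(t) = 2 - (-5)*0 = 2 - 1*0 = 2 + 0 = 2)
j(I) = 2*√I
j(-29)/(-9935) = (2*√(-29))/(-9935) = (2*(I*√29))*(-1/9935) = (2*I*√29)*(-1/9935) = -2*I*√29/9935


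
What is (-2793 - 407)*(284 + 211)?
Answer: -1584000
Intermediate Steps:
(-2793 - 407)*(284 + 211) = -3200*495 = -1584000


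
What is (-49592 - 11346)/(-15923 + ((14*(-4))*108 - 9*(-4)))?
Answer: 60938/21935 ≈ 2.7781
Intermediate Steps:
(-49592 - 11346)/(-15923 + ((14*(-4))*108 - 9*(-4))) = -60938/(-15923 + (-56*108 + 36)) = -60938/(-15923 + (-6048 + 36)) = -60938/(-15923 - 6012) = -60938/(-21935) = -60938*(-1/21935) = 60938/21935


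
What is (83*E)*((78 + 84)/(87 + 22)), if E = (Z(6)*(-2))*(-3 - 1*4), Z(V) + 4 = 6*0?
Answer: -752976/109 ≈ -6908.0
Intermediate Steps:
Z(V) = -4 (Z(V) = -4 + 6*0 = -4 + 0 = -4)
E = -56 (E = (-4*(-2))*(-3 - 1*4) = 8*(-3 - 4) = 8*(-7) = -56)
(83*E)*((78 + 84)/(87 + 22)) = (83*(-56))*((78 + 84)/(87 + 22)) = -752976/109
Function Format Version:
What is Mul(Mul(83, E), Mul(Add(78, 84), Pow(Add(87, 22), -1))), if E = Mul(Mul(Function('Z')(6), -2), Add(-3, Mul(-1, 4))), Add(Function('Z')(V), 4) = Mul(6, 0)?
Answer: Rational(-752976, 109) ≈ -6908.0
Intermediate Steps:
Function('Z')(V) = -4 (Function('Z')(V) = Add(-4, Mul(6, 0)) = Add(-4, 0) = -4)
E = -56 (E = Mul(Mul(-4, -2), Add(-3, Mul(-1, 4))) = Mul(8, Add(-3, -4)) = Mul(8, -7) = -56)
Mul(Mul(83, E), Mul(Add(78, 84), Pow(Add(87, 22), -1))) = Mul(Mul(83, -56), Mul(Add(78, 84), Pow(Add(87, 22), -1))) = Mul(-4648, Mul(162, Pow(109, -1))) = Mul(-4648, Mul(162, Rational(1, 109))) = Mul(-4648, Rational(162, 109)) = Rational(-752976, 109)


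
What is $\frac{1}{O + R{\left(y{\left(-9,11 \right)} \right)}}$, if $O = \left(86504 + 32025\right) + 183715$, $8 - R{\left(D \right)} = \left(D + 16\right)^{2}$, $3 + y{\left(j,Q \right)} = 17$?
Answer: $\frac{1}{301352} \approx 3.3184 \cdot 10^{-6}$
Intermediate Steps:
$y{\left(j,Q \right)} = 14$ ($y{\left(j,Q \right)} = -3 + 17 = 14$)
$R{\left(D \right)} = 8 - \left(16 + D\right)^{2}$ ($R{\left(D \right)} = 8 - \left(D + 16\right)^{2} = 8 - \left(16 + D\right)^{2}$)
$O = 302244$ ($O = 118529 + 183715 = 302244$)
$\frac{1}{O + R{\left(y{\left(-9,11 \right)} \right)}} = \frac{1}{302244 + \left(8 - \left(16 + 14\right)^{2}\right)} = \frac{1}{302244 + \left(8 - 30^{2}\right)} = \frac{1}{302244 + \left(8 - 900\right)} = \frac{1}{302244 - 892} = \frac{1}{301352}$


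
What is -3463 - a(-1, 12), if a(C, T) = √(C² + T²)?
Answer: -3463 - √145 ≈ -3475.0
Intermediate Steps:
-3463 - a(-1, 12) = -3463 - √((-1)² + 12²) = -3463 - √(1 + 144) = -3463 - √145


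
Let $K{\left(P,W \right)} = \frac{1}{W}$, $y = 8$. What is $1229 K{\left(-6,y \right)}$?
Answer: $\frac{1229}{8} \approx 153.63$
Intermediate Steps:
$1229 K{\left(-6,y \right)} = \frac{1229}{8}$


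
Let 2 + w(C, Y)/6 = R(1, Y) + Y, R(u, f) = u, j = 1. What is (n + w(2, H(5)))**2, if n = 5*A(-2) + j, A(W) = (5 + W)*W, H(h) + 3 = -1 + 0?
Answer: 3481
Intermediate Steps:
H(h) = -4 (H(h) = -3 + (-1 + 0) = -3 - 1 = -4)
A(W) = W*(5 + W)
w(C, Y) = -6 + 6*Y (w(C, Y) = -12 + 6*(1 + Y) = -12 + (6 + 6*Y) = -6 + 6*Y)
n = -29 (n = 5*(-2*(5 - 2)) + 1 = 5*(-2*3) + 1 = 5*(-6) + 1 = -30 + 1 = -29)
(n + w(2, H(5)))**2 = (-29 + (-6 + 6*(-4)))**2 = (-29 + (-6 - 24))**2 = (-29 - 30)**2 = (-59)**2 = 3481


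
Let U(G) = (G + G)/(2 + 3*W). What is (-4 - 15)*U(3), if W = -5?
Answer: 114/13 ≈ 8.7692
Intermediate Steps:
U(G) = -2*G/13 (U(G) = (G + G)/(2 + 3*(-5)) = (2*G)/(2 - 15) = (2*G)/(-13) = (2*G)*(-1/13) = -2*G/13)
(-4 - 15)*U(3) = (-4 - 15)*(-2/13*3) = -19*(-6/13) = 114/13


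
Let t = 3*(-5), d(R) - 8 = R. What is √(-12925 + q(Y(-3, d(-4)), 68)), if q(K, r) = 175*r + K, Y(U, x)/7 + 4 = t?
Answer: I*√1158 ≈ 34.029*I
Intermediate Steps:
d(R) = 8 + R
t = -15
Y(U, x) = -133 (Y(U, x) = -28 + 7*(-15) = -28 - 105 = -133)
q(K, r) = K + 175*r
√(-12925 + q(Y(-3, d(-4)), 68)) = √(-12925 + (-133 + 175*68)) = √(-12925 + (-133 + 11900)) = √(-12925 + 11767) = √(-1158) = I*√1158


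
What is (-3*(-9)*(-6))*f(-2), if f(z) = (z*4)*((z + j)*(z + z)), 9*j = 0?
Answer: 10368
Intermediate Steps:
j = 0 (j = (⅑)*0 = 0)
f(z) = 8*z³ (f(z) = (z*4)*((z + 0)*(z + z)) = (4*z)*(z*(2*z)) = (4*z)*(2*z²) = 8*z³)
(-3*(-9)*(-6))*f(-2) = (-3*(-9)*(-6))*(8*(-2)³) = (27*(-6))*(8*(-8)) = -162*(-64) = 10368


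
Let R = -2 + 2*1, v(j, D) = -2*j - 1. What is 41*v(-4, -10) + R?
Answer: 287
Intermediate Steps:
v(j, D) = -1 - 2*j
R = 0 (R = -2 + 2 = 0)
41*v(-4, -10) + R = 41*(-1 - 2*(-4)) + 0 = 41*(-1 + 8) + 0 = 41*7 + 0 = 287 + 0 = 287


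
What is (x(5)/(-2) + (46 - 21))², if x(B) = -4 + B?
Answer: 2401/4 ≈ 600.25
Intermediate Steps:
(x(5)/(-2) + (46 - 21))² = ((-4 + 5)/(-2) + (46 - 21))² = (1*(-½) + 25)² = (-½ + 25)² = (49/2)² = 2401/4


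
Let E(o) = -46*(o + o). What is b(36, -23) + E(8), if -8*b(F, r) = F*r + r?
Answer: -5037/8 ≈ -629.63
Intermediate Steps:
b(F, r) = -r/8 - F*r/8 (b(F, r) = -(F*r + r)/8 = -(r + F*r)/8 = -r/8 - F*r/8)
E(o) = -92*o
b(36, -23) + E(8) = -⅛*(-23)*(1 + 36) - 92*8 = -⅛*(-23)*37 - 736 = 851/8 - 736 = -5037/8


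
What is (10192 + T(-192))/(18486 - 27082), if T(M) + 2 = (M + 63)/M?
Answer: -652203/550144 ≈ -1.1855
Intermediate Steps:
T(M) = -2 + (63 + M)/M (T(M) = -2 + (M + 63)/M = -2 + (63 + M)/M)
(10192 + T(-192))/(18486 - 27082) = (10192 + (63 - 1*(-192))/(-192))/(18486 - 27082) = (10192 - (63 + 192)/192)/(-8596) = (10192 - 1/192*255)*(-1/8596) = (10192 - 85/64)*(-1/8596) = (652203/64)*(-1/8596) = -652203/550144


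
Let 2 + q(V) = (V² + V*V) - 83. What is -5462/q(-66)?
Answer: -5462/8627 ≈ -0.63313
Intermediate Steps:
q(V) = -85 + 2*V² (q(V) = -2 + ((V² + V*V) - 83) = -2 + ((V² + V²) - 83) = -2 + (2*V² - 83) = -2 + (-83 + 2*V²) = -85 + 2*V²)
-5462/q(-66) = -5462/(-85 + 2*(-66)²) = -5462/(-85 + 2*4356) = -5462/(-85 + 8712) = -5462/8627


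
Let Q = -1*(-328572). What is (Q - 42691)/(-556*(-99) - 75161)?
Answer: -285881/20117 ≈ -14.211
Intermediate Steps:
Q = 328572
(Q - 42691)/(-556*(-99) - 75161) = (328572 - 42691)/(-556*(-99) - 75161) = 285881/(55044 - 75161) = 285881/(-20117) = 285881*(-1/20117) = -285881/20117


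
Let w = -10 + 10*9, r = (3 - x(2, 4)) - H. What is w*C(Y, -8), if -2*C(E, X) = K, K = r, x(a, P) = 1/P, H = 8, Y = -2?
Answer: 210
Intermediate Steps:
r = -21/4 (r = (3 - 1/4) - 1*8 = (3 - 1*1/4) - 8 = (3 - 1/4) - 8 = 11/4 - 8 = -21/4 ≈ -5.2500)
K = -21/4 ≈ -5.2500
w = 80 (w = -10 + 90 = 80)
C(E, X) = 21/8 (C(E, X) = -1/2*(-21/4) = 21/8)
w*C(Y, -8) = 80*(21/8) = 210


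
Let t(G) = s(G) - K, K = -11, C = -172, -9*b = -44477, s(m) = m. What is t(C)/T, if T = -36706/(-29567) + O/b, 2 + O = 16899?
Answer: -211723284899/6128915153 ≈ -34.545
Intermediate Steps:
O = 16897 (O = -2 + 16899 = 16897)
b = 44477/9 (b = -1/9*(-44477) = 44477/9 ≈ 4941.9)
t(G) = 11 + G (t(G) = G - 1*(-11) = G + 11 = 11 + G)
T = 6128915153/1315051459 (T = -36706/(-29567) + 16897/(44477/9) = -36706*(-1/29567) + 16897*(9/44477) = 36706/29567 + 152073/44477 = 6128915153/1315051459 ≈ 4.6606)
t(C)/T = (11 - 172)/(6128915153/1315051459) = -161*1315051459/6128915153 = -211723284899/6128915153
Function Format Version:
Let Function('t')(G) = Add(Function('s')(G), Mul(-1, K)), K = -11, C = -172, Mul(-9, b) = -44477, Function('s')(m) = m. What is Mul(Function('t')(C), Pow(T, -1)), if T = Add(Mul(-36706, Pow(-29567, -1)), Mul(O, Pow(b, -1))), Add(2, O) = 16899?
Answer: Rational(-211723284899, 6128915153) ≈ -34.545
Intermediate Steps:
O = 16897 (O = Add(-2, 16899) = 16897)
b = Rational(44477, 9) (b = Mul(Rational(-1, 9), -44477) = Rational(44477, 9) ≈ 4941.9)
Function('t')(G) = Add(11, G) (Function('t')(G) = Add(G, Mul(-1, -11)) = Add(G, 11) = Add(11, G))
T = Rational(6128915153, 1315051459) (T = Add(Mul(-36706, Pow(-29567, -1)), Mul(16897, Pow(Rational(44477, 9), -1))) = Add(Mul(-36706, Rational(-1, 29567)), Mul(16897, Rational(9, 44477))) = Add(Rational(36706, 29567), Rational(152073, 44477)) = Rational(6128915153, 1315051459) ≈ 4.6606)
Mul(Function('t')(C), Pow(T, -1)) = Mul(Add(11, -172), Pow(Rational(6128915153, 1315051459), -1)) = Mul(-161, Rational(1315051459, 6128915153)) = Rational(-211723284899, 6128915153)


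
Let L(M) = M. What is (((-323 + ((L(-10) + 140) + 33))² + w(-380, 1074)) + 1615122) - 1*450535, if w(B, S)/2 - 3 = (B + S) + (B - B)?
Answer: 1191581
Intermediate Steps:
w(B, S) = 6 + 2*B + 2*S (w(B, S) = 6 + 2*((B + S) + (B - B)) = 6 + 2*((B + S) + 0) = 6 + 2*(B + S) = 6 + (2*B + 2*S) = 6 + 2*B + 2*S)
(((-323 + ((L(-10) + 140) + 33))² + w(-380, 1074)) + 1615122) - 1*450535 = (((-323 + ((-10 + 140) + 33))² + (6 + 2*(-380) + 2*1074)) + 1615122) - 1*450535 = (((-323 + (130 + 33))² + (6 - 760 + 2148)) + 1615122) - 450535 = (((-323 + 163)² + 1394) + 1615122) - 450535 = (((-160)² + 1394) + 1615122) - 450535 = ((25600 + 1394) + 1615122) - 450535 = (26994 + 1615122) - 450535 = 1642116 - 450535 = 1191581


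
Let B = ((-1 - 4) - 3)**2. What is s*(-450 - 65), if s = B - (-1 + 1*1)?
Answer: -32960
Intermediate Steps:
B = 64 (B = (-5 - 3)**2 = (-8)**2 = 64)
s = 64 (s = 64 - (-1 + 1*1) = 64 - (-1 + 1) = 64 - 1*0 = 64 + 0 = 64)
s*(-450 - 65) = 64*(-450 - 65) = 64*(-515) = -32960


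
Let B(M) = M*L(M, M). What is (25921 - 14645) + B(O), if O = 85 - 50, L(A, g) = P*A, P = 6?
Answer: 18626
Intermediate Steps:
L(A, g) = 6*A
O = 35
B(M) = 6*M² (B(M) = M*(6*M) = 6*M²)
(25921 - 14645) + B(O) = (25921 - 14645) + 6*35² = 11276 + 6*1225 = 11276 + 7350 = 18626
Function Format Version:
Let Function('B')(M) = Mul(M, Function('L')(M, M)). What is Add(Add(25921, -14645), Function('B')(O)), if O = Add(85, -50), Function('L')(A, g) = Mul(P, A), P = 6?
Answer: 18626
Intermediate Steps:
Function('L')(A, g) = Mul(6, A)
O = 35
Function('B')(M) = Mul(6, Pow(M, 2)) (Function('B')(M) = Mul(M, Mul(6, M)) = Mul(6, Pow(M, 2)))
Add(Add(25921, -14645), Function('B')(O)) = Add(Add(25921, -14645), Mul(6, Pow(35, 2))) = Add(11276, Mul(6, 1225)) = Add(11276, 7350) = 18626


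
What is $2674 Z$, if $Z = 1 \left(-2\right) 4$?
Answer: $-21392$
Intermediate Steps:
$Z = -8$ ($Z = \left(-2\right) 4 = -8$)
$2674 Z = 2674 \left(-8\right) = -21392$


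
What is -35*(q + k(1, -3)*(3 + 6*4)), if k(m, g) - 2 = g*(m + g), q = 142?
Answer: -12530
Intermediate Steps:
k(m, g) = 2 + g*(g + m) (k(m, g) = 2 + g*(m + g) = 2 + g*(g + m))
-35*(q + k(1, -3)*(3 + 6*4)) = -35*(142 + (2 + (-3)² - 3*1)*(3 + 6*4)) = -35*(142 + (2 + 9 - 3)*(3 + 24)) = -35*(142 + 8*27) = -35*(142 + 216) = -35*358 = -12530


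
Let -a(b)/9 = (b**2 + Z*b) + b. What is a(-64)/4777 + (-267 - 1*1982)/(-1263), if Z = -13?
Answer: -44545615/6033351 ≈ -7.3832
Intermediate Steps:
a(b) = -9*b**2 + 108*b (a(b) = -9*((b**2 - 13*b) + b) = -9*(b**2 - 12*b) = -9*b**2 + 108*b)
a(-64)/4777 + (-267 - 1*1982)/(-1263) = (9*(-64)*(12 - 1*(-64)))/4777 + (-267 - 1*1982)/(-1263) = (9*(-64)*(12 + 64))*(1/4777) + (-267 - 1982)*(-1/1263) = (9*(-64)*76)*(1/4777) - 2249*(-1/1263) = -43776*1/4777 + 2249/1263 = -43776/4777 + 2249/1263 = -44545615/6033351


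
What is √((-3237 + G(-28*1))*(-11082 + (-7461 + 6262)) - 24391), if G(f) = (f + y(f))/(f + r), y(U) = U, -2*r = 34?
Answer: √8935632670/15 ≈ 6301.9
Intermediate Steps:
r = -17 (r = -½*34 = -17)
G(f) = 2*f/(-17 + f) (G(f) = (f + f)/(f - 17) = (2*f)/(-17 + f) = 2*f/(-17 + f))
√((-3237 + G(-28*1))*(-11082 + (-7461 + 6262)) - 24391) = √((-3237 + 2*(-28*1)/(-17 - 28*1))*(-11082 + (-7461 + 6262)) - 24391) = √((-3237 + 2*(-28)/(-17 - 28))*(-11082 - 1199) - 24391) = √((-3237 + 2*(-28)/(-45))*(-12281) - 24391) = √((-3237 + 2*(-28)*(-1/45))*(-12281) - 24391) = √((-3237 + 56/45)*(-12281) - 24391) = √(-145609/45*(-12281) - 24391) = √(1788224129/45 - 24391) = √(1787126534/45) = √8935632670/15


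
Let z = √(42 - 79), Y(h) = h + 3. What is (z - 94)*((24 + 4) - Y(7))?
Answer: -1692 + 18*I*√37 ≈ -1692.0 + 109.49*I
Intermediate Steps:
Y(h) = 3 + h
z = I*√37 (z = √(-37) = I*√37 ≈ 6.0828*I)
(z - 94)*((24 + 4) - Y(7)) = (I*√37 - 94)*((24 + 4) - (3 + 7)) = (-94 + I*√37)*(28 - 1*10) = (-94 + I*√37)*(28 - 10) = (-94 + I*√37)*18 = -1692 + 18*I*√37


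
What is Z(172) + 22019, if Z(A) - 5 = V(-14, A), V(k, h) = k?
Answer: 22010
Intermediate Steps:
Z(A) = -9 (Z(A) = 5 - 14 = -9)
Z(172) + 22019 = -9 + 22019 = 22010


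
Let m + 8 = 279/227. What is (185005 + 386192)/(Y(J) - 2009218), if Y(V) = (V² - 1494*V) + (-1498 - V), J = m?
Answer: -29433210213/103086218390 ≈ -0.28552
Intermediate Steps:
m = -1537/227 (m = -8 + 279/227 = -1537/227 ≈ -6.7709)
J = -1537/227 ≈ -6.7709
Y(V) = -1498 + V² - 1495*V
(185005 + 386192)/(Y(J) - 2009218) = (185005 + 386192)/((-1498 + (-1537/227)² - 1495*(-1537/227)) - 2009218) = 571197/((-1498 + 2362369/51529 + 2297815/227) - 2009218) = 571197/(446775932/51529 - 2009218) = 571197/(-103086218390/51529) = 571197*(-51529/103086218390) = -29433210213/103086218390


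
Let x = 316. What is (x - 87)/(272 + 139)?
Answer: 229/411 ≈ 0.55718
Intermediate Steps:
(x - 87)/(272 + 139) = (316 - 87)/(272 + 139) = 229/411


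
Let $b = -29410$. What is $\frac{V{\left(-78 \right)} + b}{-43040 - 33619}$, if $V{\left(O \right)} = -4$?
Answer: $\frac{2674}{6969} \approx 0.3837$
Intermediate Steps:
$\frac{V{\left(-78 \right)} + b}{-43040 - 33619} = \frac{-4 - 29410}{-43040 - 33619} = - \frac{29414}{-76659} = \left(-29414\right) \left(- \frac{1}{76659}\right) = \frac{2674}{6969}$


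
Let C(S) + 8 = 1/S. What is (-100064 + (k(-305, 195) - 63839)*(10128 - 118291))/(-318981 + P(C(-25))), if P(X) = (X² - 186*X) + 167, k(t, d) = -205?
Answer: -4329431942500/198283699 ≈ -21835.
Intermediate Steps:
C(S) = -8 + 1/S
P(X) = 167 + X² - 186*X
(-100064 + (k(-305, 195) - 63839)*(10128 - 118291))/(-318981 + P(C(-25))) = (-100064 + (-205 - 63839)*(10128 - 118291))/(-318981 + (167 + (-8 + 1/(-25))² - 186*(-8 + 1/(-25)))) = (-100064 - 64044*(-108163))/(-318981 + (167 + (-8 - 1/25)² - 186*(-8 - 1/25))) = (-100064 + 6927191172)/(-318981 + (167 + (-201/25)² - 186*(-201/25))) = 6927091108/(-318981 + (167 + 40401/625 + 37386/25)) = 6927091108/(-318981 + 1079426/625) = 6927091108/(-198283699/625) = 6927091108*(-625/198283699) = -4329431942500/198283699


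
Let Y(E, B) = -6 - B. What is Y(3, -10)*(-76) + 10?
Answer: -294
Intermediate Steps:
Y(3, -10)*(-76) + 10 = (-6 - 1*(-10))*(-76) + 10 = (-6 + 10)*(-76) + 10 = 4*(-76) + 10 = -304 + 10 = -294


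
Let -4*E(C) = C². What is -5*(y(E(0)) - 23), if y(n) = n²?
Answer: 115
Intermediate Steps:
E(C) = -C²/4
-5*(y(E(0)) - 23) = -5*((-¼*0²)² - 23) = -5*((-¼*0)² - 23) = -5*(0² - 23) = -5*(0 - 23) = -5*(-23) = 115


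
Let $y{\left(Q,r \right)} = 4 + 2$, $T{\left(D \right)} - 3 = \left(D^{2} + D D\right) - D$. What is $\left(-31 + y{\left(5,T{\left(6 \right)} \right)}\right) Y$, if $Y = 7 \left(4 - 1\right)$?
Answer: $-525$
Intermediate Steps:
$T{\left(D \right)} = 3 - D + 2 D^{2}$ ($T{\left(D \right)} = 3 - \left(D - D^{2} - D D\right) = 3 - \left(D - 2 D^{2}\right) = 3 + \left(2 D^{2} - D\right) = 3 + \left(- D + 2 D^{2}\right) = 3 - D + 2 D^{2}$)
$y{\left(Q,r \right)} = 6$
$Y = 21$ ($Y = 7 \cdot 3 = 21$)
$\left(-31 + y{\left(5,T{\left(6 \right)} \right)}\right) Y = \left(-31 + 6\right) 21 = \left(-25\right) 21 = -525$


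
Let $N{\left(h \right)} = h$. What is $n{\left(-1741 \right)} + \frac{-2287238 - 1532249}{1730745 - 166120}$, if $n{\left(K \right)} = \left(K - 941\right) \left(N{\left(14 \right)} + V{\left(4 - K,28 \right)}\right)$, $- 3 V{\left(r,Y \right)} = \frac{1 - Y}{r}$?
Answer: $- \frac{20512126670113}{546054125} \approx -37564.0$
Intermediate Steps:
$V{\left(r,Y \right)} = - \frac{1 - Y}{3 r}$ ($V{\left(r,Y \right)} = - \frac{\left(1 - Y\right) \frac{1}{r}}{3} = - \frac{\frac{1}{r} \left(1 - Y\right)}{3} = - \frac{1 - Y}{3 r}$)
$n{\left(K \right)} = \left(-941 + K\right) \left(14 + \frac{9}{4 - K}\right)$ ($n{\left(K \right)} = \left(K - 941\right) \left(14 + \frac{-1 + 28}{3 \left(4 - K\right)}\right) = \left(-941 + K\right) \left(14 + \frac{1}{3} \frac{1}{4 - K} 27\right) = \left(-941 + K\right) \left(14 + \frac{9}{4 - K}\right)$)
$n{\left(-1741 \right)} + \frac{-2287238 - 1532249}{1730745 - 166120} = \frac{61165 - -23049099 + 14 \left(-1741\right)^{2}}{-4 - 1741} + \frac{-2287238 - 1532249}{1730745 - 166120} = \frac{61165 + 23049099 + 14 \cdot 3031081}{-1745} - \frac{3819487}{1564625} = - \frac{61165 + 23049099 + 42435134}{1745} - \frac{3819487}{1564625} = \left(- \frac{1}{1745}\right) 65545398 - \frac{3819487}{1564625} = - \frac{65545398}{1745} - \frac{3819487}{1564625} = - \frac{20512126670113}{546054125}$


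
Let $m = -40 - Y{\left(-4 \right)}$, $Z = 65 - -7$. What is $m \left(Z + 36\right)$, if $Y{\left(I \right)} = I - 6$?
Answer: $-3240$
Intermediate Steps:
$Y{\left(I \right)} = -6 + I$ ($Y{\left(I \right)} = I - 6 = -6 + I$)
$Z = 72$ ($Z = 65 + 7 = 72$)
$m = -30$ ($m = -40 - \left(-6 - 4\right) = -40 - -10 = -40 + 10 = -30$)
$m \left(Z + 36\right) = - 30 \left(72 + 36\right) = \left(-30\right) 108 = -3240$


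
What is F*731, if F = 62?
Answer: 45322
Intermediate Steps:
F*731 = 62*731 = 45322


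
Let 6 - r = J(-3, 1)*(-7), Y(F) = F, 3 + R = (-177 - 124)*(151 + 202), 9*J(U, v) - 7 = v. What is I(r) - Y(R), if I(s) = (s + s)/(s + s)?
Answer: 106257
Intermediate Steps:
J(U, v) = 7/9 + v/9
R = -106256 (R = -3 + (-177 - 124)*(151 + 202) = -3 - 301*353 = -3 - 106253 = -106256)
r = 110/9 (r = 6 - (7/9 + (⅑)*1)*(-7) = 6 - (7/9 + ⅑)*(-7) = 6 - 8*(-7)/9 = 6 - 1*(-56/9) = 6 + 56/9 = 110/9 ≈ 12.222)
I(s) = 1 (I(s) = (2*s)/((2*s)) = (2*s)*(1/(2*s)) = 1)
I(r) - Y(R) = 1 - 1*(-106256) = 1 + 106256 = 106257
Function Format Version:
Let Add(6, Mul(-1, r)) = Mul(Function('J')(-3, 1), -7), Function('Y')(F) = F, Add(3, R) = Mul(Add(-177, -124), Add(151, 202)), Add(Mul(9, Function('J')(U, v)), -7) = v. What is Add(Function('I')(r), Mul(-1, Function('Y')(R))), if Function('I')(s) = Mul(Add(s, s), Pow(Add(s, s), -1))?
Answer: 106257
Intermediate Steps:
Function('J')(U, v) = Add(Rational(7, 9), Mul(Rational(1, 9), v))
R = -106256 (R = Add(-3, Mul(Add(-177, -124), Add(151, 202))) = Add(-3, Mul(-301, 353)) = Add(-3, -106253) = -106256)
r = Rational(110, 9) (r = Add(6, Mul(-1, Mul(Add(Rational(7, 9), Mul(Rational(1, 9), 1)), -7))) = Add(6, Mul(-1, Mul(Add(Rational(7, 9), Rational(1, 9)), -7))) = Add(6, Mul(-1, Mul(Rational(8, 9), -7))) = Add(6, Mul(-1, Rational(-56, 9))) = Add(6, Rational(56, 9)) = Rational(110, 9) ≈ 12.222)
Function('I')(s) = 1 (Function('I')(s) = Mul(Mul(2, s), Pow(Mul(2, s), -1)) = Mul(Mul(2, s), Mul(Rational(1, 2), Pow(s, -1))) = 1)
Add(Function('I')(r), Mul(-1, Function('Y')(R))) = Add(1, Mul(-1, -106256)) = Add(1, 106256) = 106257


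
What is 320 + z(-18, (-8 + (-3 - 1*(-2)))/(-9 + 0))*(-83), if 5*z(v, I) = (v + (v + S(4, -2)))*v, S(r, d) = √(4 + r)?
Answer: -52184/5 + 2988*√2/5 ≈ -9591.7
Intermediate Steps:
z(v, I) = v*(2*v + 2*√2)/5 (z(v, I) = ((v + (v + √(4 + 4)))*v)/5 = ((v + (v + √8))*v)/5 = ((v + (v + 2*√2))*v)/5 = ((2*v + 2*√2)*v)/5 = (v*(2*v + 2*√2))/5 = v*(2*v + 2*√2)/5)
320 + z(-18, (-8 + (-3 - 1*(-2)))/(-9 + 0))*(-83) = 320 + ((⅖)*(-18)*(-18 + √2))*(-83) = 320 + (648/5 - 36*√2/5)*(-83) = 320 + (-53784/5 + 2988*√2/5) = -52184/5 + 2988*√2/5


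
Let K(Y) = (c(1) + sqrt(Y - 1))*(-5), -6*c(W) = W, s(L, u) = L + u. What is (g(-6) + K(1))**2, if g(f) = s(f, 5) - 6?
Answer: 1369/36 ≈ 38.028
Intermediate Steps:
c(W) = -W/6
K(Y) = 5/6 - 5*sqrt(-1 + Y) (K(Y) = (-1/6*1 + sqrt(Y - 1))*(-5) = (-1/6 + sqrt(-1 + Y))*(-5) = 5/6 - 5*sqrt(-1 + Y))
g(f) = -1 + f (g(f) = (f + 5) - 6 = (5 + f) - 6 = -1 + f)
(g(-6) + K(1))**2 = ((-1 - 6) + (5/6 - 5*sqrt(-1 + 1)))**2 = (-7 + (5/6 - 5*sqrt(0)))**2 = (-7 + (5/6 - 5*0))**2 = (-7 + (5/6 + 0))**2 = (-7 + 5/6)**2 = (-37/6)**2 = 1369/36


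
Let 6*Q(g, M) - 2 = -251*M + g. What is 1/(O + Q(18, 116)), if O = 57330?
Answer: 3/157442 ≈ 1.9055e-5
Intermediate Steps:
Q(g, M) = ⅓ - 251*M/6 + g/6 (Q(g, M) = ⅓ + (-251*M + g)/6 = ⅓ + (g - 251*M)/6 = ⅓ + (-251*M/6 + g/6) = ⅓ - 251*M/6 + g/6)
1/(O + Q(18, 116)) = 1/(57330 + (⅓ - 251/6*116 + (⅙)*18)) = 1/(57330 + (⅓ - 14558/3 + 3)) = 1/(57330 - 14548/3) = 1/(157442/3) = 3/157442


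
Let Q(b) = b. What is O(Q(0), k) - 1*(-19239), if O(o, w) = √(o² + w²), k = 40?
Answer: 19279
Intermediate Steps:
O(Q(0), k) - 1*(-19239) = √(0² + 40²) - 1*(-19239) = √(0 + 1600) + 19239 = √1600 + 19239 = 40 + 19239 = 19279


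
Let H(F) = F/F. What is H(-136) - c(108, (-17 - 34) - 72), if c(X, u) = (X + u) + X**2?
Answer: -11648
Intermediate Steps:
c(X, u) = X + u + X**2
H(F) = 1
H(-136) - c(108, (-17 - 34) - 72) = 1 - (108 + ((-17 - 34) - 72) + 108**2) = 1 - (108 + (-51 - 72) + 11664) = 1 - (108 - 123 + 11664) = 1 - 1*11649 = 1 - 11649 = -11648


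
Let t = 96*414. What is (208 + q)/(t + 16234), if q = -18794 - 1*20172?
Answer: -19379/27989 ≈ -0.69238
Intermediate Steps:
t = 39744
q = -38966 (q = -18794 - 20172 = -38966)
(208 + q)/(t + 16234) = (208 - 38966)/(39744 + 16234) = -38758/55978 = -38758*1/55978 = -19379/27989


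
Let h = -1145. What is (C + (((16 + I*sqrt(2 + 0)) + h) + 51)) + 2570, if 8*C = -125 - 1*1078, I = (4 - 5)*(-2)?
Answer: 10733/8 + 2*sqrt(2) ≈ 1344.5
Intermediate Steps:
I = 2 (I = -1*(-2) = 2)
C = -1203/8 (C = (-125 - 1*1078)/8 = (-125 - 1078)/8 = (1/8)*(-1203) = -1203/8 ≈ -150.38)
(C + (((16 + I*sqrt(2 + 0)) + h) + 51)) + 2570 = (-1203/8 + (((16 + 2*sqrt(2 + 0)) - 1145) + 51)) + 2570 = (-1203/8 + (((16 + 2*sqrt(2)) - 1145) + 51)) + 2570 = (-1203/8 + ((-1129 + 2*sqrt(2)) + 51)) + 2570 = (-1203/8 + (-1078 + 2*sqrt(2))) + 2570 = (-9827/8 + 2*sqrt(2)) + 2570 = 10733/8 + 2*sqrt(2)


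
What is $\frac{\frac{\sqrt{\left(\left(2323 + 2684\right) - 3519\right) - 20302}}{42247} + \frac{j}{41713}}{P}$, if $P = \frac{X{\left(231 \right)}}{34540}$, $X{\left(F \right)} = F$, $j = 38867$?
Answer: $\frac{122042380}{875973} + \frac{3140 i \sqrt{18814}}{887187} \approx 139.32 + 0.48546 i$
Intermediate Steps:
$P = \frac{21}{3140}$ ($P = \frac{231}{34540} = 231 \cdot \frac{1}{34540} = \frac{21}{3140} \approx 0.0066879$)
$\frac{\frac{\sqrt{\left(\left(2323 + 2684\right) - 3519\right) - 20302}}{42247} + \frac{j}{41713}}{P} = \frac{\frac{\sqrt{\left(\left(2323 + 2684\right) - 3519\right) - 20302}}{42247} + \frac{38867}{41713}}{\frac{21}{3140}} = \left(\sqrt{\left(5007 - 3519\right) - 20302} \cdot \frac{1}{42247} + 38867 \cdot \frac{1}{41713}\right) \frac{3140}{21} = \left(\sqrt{1488 - 20302} \cdot \frac{1}{42247} + \frac{38867}{41713}\right) \frac{3140}{21} = \left(\sqrt{-18814} \cdot \frac{1}{42247} + \frac{38867}{41713}\right) \frac{3140}{21} = \left(i \sqrt{18814} \cdot \frac{1}{42247} + \frac{38867}{41713}\right) \frac{3140}{21} = \left(\frac{i \sqrt{18814}}{42247} + \frac{38867}{41713}\right) \frac{3140}{21} = \left(\frac{38867}{41713} + \frac{i \sqrt{18814}}{42247}\right) \frac{3140}{21} = \frac{122042380}{875973} + \frac{3140 i \sqrt{18814}}{887187}$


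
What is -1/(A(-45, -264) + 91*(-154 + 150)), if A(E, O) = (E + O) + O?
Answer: 1/937 ≈ 0.0010672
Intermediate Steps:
A(E, O) = E + 2*O
-1/(A(-45, -264) + 91*(-154 + 150)) = -1/((-45 + 2*(-264)) + 91*(-154 + 150)) = -1/((-45 - 528) + 91*(-4)) = -1/(-573 - 364) = -1/(-937) = -1*(-1/937) = 1/937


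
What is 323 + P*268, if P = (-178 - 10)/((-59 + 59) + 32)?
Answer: -2503/2 ≈ -1251.5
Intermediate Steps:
P = -47/8 (P = -188/(0 + 32) = -188/32 = -188*1/32 = -47/8 ≈ -5.8750)
323 + P*268 = 323 - 47/8*268 = 323 - 3149/2 = -2503/2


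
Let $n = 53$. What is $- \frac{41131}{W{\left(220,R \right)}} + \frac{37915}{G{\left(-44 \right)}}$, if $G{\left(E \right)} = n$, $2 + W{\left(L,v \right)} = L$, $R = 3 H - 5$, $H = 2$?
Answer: $\frac{6085527}{11554} \approx 526.7$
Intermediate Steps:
$R = 1$ ($R = 3 \cdot 2 - 5 = 6 - 5 = 1$)
$W{\left(L,v \right)} = -2 + L$
$G{\left(E \right)} = 53$
$- \frac{41131}{W{\left(220,R \right)}} + \frac{37915}{G{\left(-44 \right)}} = - \frac{41131}{-2 + 220} + \frac{37915}{53} = - \frac{41131}{218} + 37915 \cdot \frac{1}{53} = \left(-41131\right) \frac{1}{218} + \frac{37915}{53} = - \frac{41131}{218} + \frac{37915}{53} = \frac{6085527}{11554}$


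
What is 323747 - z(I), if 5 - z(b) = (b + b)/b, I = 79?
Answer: 323744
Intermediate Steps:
z(b) = 3 (z(b) = 5 - (b + b)/b = 5 - 2*b/b = 5 - 1*2 = 5 - 2 = 3)
323747 - z(I) = 323747 - 1*3 = 323747 - 3 = 323744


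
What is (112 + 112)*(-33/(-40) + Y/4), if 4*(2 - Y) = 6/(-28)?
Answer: 1499/5 ≈ 299.80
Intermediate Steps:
Y = 115/56 (Y = 2 - 3/(2*(-28)) = 2 - 3*(-1)/(2*28) = 2 - ¼*(-3/14) = 2 + 3/56 = 115/56 ≈ 2.0536)
(112 + 112)*(-33/(-40) + Y/4) = (112 + 112)*(-33/(-40) + (115/56)/4) = 224*(-33*(-1/40) + (115/56)*(¼)) = 224*(33/40 + 115/224) = 224*(1499/1120) = 1499/5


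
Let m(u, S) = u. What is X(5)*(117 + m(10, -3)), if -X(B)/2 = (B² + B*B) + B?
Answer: -13970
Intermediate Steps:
X(B) = -4*B² - 2*B (X(B) = -2*((B² + B*B) + B) = -2*((B² + B²) + B) = -2*(2*B² + B) = -2*(B + 2*B²) = -4*B² - 2*B)
X(5)*(117 + m(10, -3)) = (-2*5*(1 + 2*5))*(117 + 10) = -2*5*(1 + 10)*127 = -2*5*11*127 = -110*127 = -13970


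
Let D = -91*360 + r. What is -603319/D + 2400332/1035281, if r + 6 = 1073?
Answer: 700678419715/32811160733 ≈ 21.355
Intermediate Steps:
r = 1067 (r = -6 + 1073 = 1067)
D = -31693 (D = -91*360 + 1067 = -32760 + 1067 = -31693)
-603319/D + 2400332/1035281 = -603319/(-31693) + 2400332/1035281 = -603319*(-1/31693) + 2400332*(1/1035281) = 603319/31693 + 2400332/1035281 = 700678419715/32811160733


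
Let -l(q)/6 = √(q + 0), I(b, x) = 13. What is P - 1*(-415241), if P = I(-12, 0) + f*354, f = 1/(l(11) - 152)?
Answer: 2357383506/5677 + 531*√11/5677 ≈ 4.1525e+5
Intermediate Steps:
l(q) = -6*√q (l(q) = -6*√(q + 0) = -6*√q)
f = 1/(-152 - 6*√11) (f = 1/(-6*√11 - 152) = 1/(-152 - 6*√11) ≈ -0.0058173)
P = 60349/5677 + 531*√11/5677 (P = 13 + (-38/5677 + 3*√11/11354)*354 = 13 + (-13452/5677 + 531*√11/5677) = 60349/5677 + 531*√11/5677 ≈ 10.941)
P - 1*(-415241) = (60349/5677 + 531*√11/5677) - 1*(-415241) = (60349/5677 + 531*√11/5677) + 415241 = 2357383506/5677 + 531*√11/5677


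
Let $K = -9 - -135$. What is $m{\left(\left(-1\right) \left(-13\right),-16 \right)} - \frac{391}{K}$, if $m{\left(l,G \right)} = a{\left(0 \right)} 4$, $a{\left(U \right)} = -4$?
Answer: $- \frac{2407}{126} \approx -19.103$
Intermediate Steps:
$K = 126$ ($K = -9 + 135 = 126$)
$m{\left(l,G \right)} = -16$ ($m{\left(l,G \right)} = \left(-4\right) 4 = -16$)
$m{\left(\left(-1\right) \left(-13\right),-16 \right)} - \frac{391}{K} = -16 - \frac{391}{126} = - \frac{2407}{126}$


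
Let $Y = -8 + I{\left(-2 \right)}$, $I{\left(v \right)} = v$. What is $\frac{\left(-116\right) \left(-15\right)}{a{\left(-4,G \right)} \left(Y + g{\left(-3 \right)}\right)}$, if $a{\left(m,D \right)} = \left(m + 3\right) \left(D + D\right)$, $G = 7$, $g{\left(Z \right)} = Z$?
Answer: $\frac{870}{91} \approx 9.5604$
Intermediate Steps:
$Y = -10$ ($Y = -8 - 2 = -10$)
$a{\left(m,D \right)} = 2 D \left(3 + m\right)$ ($a{\left(m,D \right)} = \left(3 + m\right) 2 D = 2 D \left(3 + m\right)$)
$\frac{\left(-116\right) \left(-15\right)}{a{\left(-4,G \right)} \left(Y + g{\left(-3 \right)}\right)} = \frac{\left(-116\right) \left(-15\right)}{2 \cdot 7 \left(3 - 4\right) \left(-10 - 3\right)} = \frac{1740}{2 \cdot 7 \left(-1\right) \left(-13\right)} = \frac{1740}{\left(-14\right) \left(-13\right)} = \frac{1740}{182} = 1740 \cdot \frac{1}{182} = \frac{870}{91}$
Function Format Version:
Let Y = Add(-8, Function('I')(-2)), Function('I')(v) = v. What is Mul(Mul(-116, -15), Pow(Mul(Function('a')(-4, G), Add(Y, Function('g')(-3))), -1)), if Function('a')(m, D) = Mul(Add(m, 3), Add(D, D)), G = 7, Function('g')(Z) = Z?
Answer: Rational(870, 91) ≈ 9.5604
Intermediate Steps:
Y = -10 (Y = Add(-8, -2) = -10)
Function('a')(m, D) = Mul(2, D, Add(3, m)) (Function('a')(m, D) = Mul(Add(3, m), Mul(2, D)) = Mul(2, D, Add(3, m)))
Mul(Mul(-116, -15), Pow(Mul(Function('a')(-4, G), Add(Y, Function('g')(-3))), -1)) = Mul(Mul(-116, -15), Pow(Mul(Mul(2, 7, Add(3, -4)), Add(-10, -3)), -1)) = Mul(1740, Pow(Mul(Mul(2, 7, -1), -13), -1)) = Mul(1740, Pow(Mul(-14, -13), -1)) = Mul(1740, Pow(182, -1)) = Mul(1740, Rational(1, 182)) = Rational(870, 91)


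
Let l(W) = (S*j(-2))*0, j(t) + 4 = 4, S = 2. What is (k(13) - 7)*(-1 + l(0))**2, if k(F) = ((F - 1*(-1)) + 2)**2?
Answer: 249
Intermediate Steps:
j(t) = 0 (j(t) = -4 + 4 = 0)
l(W) = 0 (l(W) = (2*0)*0 = 0*0 = 0)
k(F) = (3 + F)**2 (k(F) = ((F + 1) + 2)**2 = ((1 + F) + 2)**2 = (3 + F)**2)
(k(13) - 7)*(-1 + l(0))**2 = ((3 + 13)**2 - 7)*(-1 + 0)**2 = (16**2 - 7)*(-1)**2 = (256 - 7)*1 = 249*1 = 249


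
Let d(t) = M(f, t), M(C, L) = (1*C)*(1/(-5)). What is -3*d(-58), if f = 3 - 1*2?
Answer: ⅗ ≈ 0.60000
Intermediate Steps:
f = 1 (f = 3 - 2 = 1)
M(C, L) = -C/5 (M(C, L) = C*(1*(-⅕)) = C*(-⅕) = -C/5)
d(t) = -⅕ (d(t) = -⅕*1 = -⅕)
-3*d(-58) = -3*(-⅕) = ⅗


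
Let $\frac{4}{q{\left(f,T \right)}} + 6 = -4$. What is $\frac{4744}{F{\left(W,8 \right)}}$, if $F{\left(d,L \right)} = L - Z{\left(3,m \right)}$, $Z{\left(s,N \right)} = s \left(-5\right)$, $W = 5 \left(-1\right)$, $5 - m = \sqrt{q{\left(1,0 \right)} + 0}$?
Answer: $\frac{4744}{23} \approx 206.26$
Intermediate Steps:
$q{\left(f,T \right)} = - \frac{2}{5}$ ($q{\left(f,T \right)} = \frac{4}{-6 - 4} = \frac{4}{-10} = 4 \left(- \frac{1}{10}\right) = - \frac{2}{5}$)
$m = 5 - \frac{i \sqrt{10}}{5}$ ($m = 5 - \sqrt{- \frac{2}{5} + 0} = 5 - \sqrt{- \frac{2}{5}} = 5 - \frac{i \sqrt{10}}{5} \approx 5.0 - 0.63246 i$)
$W = -5$
$Z{\left(s,N \right)} = - 5 s$
$F{\left(d,L \right)} = 15 + L$ ($F{\left(d,L \right)} = L - \left(-5\right) 3 = L - -15 = L + 15 = 15 + L$)
$\frac{4744}{F{\left(W,8 \right)}} = \frac{4744}{15 + 8} = \frac{4744}{23}$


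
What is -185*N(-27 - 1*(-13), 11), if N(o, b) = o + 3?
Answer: 2035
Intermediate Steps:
N(o, b) = 3 + o
-185*N(-27 - 1*(-13), 11) = -185*(3 + (-27 - 1*(-13))) = -185*(3 + (-27 + 13)) = -185*(3 - 14) = -185*(-11) = 2035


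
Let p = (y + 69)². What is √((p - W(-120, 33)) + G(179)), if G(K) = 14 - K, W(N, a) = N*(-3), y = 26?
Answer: 10*√85 ≈ 92.195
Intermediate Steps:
W(N, a) = -3*N
p = 9025 (p = (26 + 69)² = 95² = 9025)
√((p - W(-120, 33)) + G(179)) = √((9025 - (-3)*(-120)) + (14 - 1*179)) = √((9025 - 1*360) + (14 - 179)) = √((9025 - 360) - 165) = √(8665 - 165) = √8500 = 10*√85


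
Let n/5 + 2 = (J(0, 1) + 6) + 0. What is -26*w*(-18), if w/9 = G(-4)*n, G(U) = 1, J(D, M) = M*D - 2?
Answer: 42120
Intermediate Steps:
J(D, M) = -2 + D*M (J(D, M) = D*M - 2 = -2 + D*M)
n = 10 (n = -10 + 5*(((-2 + 0*1) + 6) + 0) = -10 + 5*(((-2 + 0) + 6) + 0) = -10 + 5*((-2 + 6) + 0) = -10 + 5*(4 + 0) = -10 + 5*4 = -10 + 20 = 10)
w = 90 (w = 9*(1*10) = 9*10 = 90)
-26*w*(-18) = -26*90*(-18) = -2340*(-18) = 42120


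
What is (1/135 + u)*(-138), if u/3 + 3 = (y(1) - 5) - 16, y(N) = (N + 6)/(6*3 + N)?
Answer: 8363996/855 ≈ 9782.5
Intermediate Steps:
y(N) = (6 + N)/(18 + N)
u = -1347/19 (u = -9 + 3*(((6 + 1)/(18 + 1) - 5) - 16) = -9 + 3*((7/19 - 5) - 16) = -9 + 3*(-88/19 - 16) = -9 + 3*(-392/19) = -9 - 1176/19 = -1347/19 ≈ -70.895)
(1/135 + u)*(-138) = (1/135 - 1347/19)*(-138) = -181826/2565*(-138) = 8363996/855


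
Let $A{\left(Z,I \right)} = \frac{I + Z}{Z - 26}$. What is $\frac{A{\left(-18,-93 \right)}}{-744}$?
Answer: $- \frac{37}{10912} \approx -0.0033908$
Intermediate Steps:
$A{\left(Z,I \right)} = \frac{I + Z}{-26 + Z}$
$\frac{A{\left(-18,-93 \right)}}{-744} = \frac{\frac{1}{-26 - 18} \left(-93 - 18\right)}{-744} = \frac{1}{-44} \left(-111\right) \left(- \frac{1}{744}\right) = \left(- \frac{1}{44}\right) \left(-111\right) \left(- \frac{1}{744}\right) = \frac{111}{44} \left(- \frac{1}{744}\right) = - \frac{37}{10912}$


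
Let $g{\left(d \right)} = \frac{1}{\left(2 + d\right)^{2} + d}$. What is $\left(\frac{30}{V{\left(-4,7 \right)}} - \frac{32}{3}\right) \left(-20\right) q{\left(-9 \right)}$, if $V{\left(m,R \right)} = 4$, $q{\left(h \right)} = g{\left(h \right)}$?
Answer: $\frac{19}{12} \approx 1.5833$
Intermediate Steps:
$g{\left(d \right)} = \frac{1}{d + \left(2 + d\right)^{2}}$
$q{\left(h \right)} = \frac{1}{h + \left(2 + h\right)^{2}}$
$\left(\frac{30}{V{\left(-4,7 \right)}} - \frac{32}{3}\right) \left(-20\right) q{\left(-9 \right)} = \frac{\left(\frac{30}{4} - \frac{32}{3}\right) \left(-20\right)}{-9 + \left(2 - 9\right)^{2}} = \frac{\left(30 \cdot \frac{1}{4} - \frac{32}{3}\right) \left(-20\right)}{-9 + \left(-7\right)^{2}} = \frac{\left(\frac{15}{2} - \frac{32}{3}\right) \left(-20\right)}{-9 + 49} = \frac{\left(- \frac{19}{6}\right) \left(-20\right)}{40} = \frac{190}{3} \cdot \frac{1}{40} = \frac{19}{12}$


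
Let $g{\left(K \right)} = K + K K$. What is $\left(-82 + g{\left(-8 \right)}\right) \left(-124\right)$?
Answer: $3224$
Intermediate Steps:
$g{\left(K \right)} = K + K^{2}$
$\left(-82 + g{\left(-8 \right)}\right) \left(-124\right) = \left(-82 - 8 \left(1 - 8\right)\right) \left(-124\right) = \left(-82 - -56\right) \left(-124\right) = \left(-82 + 56\right) \left(-124\right) = \left(-26\right) \left(-124\right) = 3224$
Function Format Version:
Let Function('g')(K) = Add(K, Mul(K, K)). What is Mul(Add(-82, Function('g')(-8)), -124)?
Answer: 3224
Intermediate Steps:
Function('g')(K) = Add(K, Pow(K, 2))
Mul(Add(-82, Function('g')(-8)), -124) = Mul(Add(-82, Mul(-8, Add(1, -8))), -124) = Mul(Add(-82, Mul(-8, -7)), -124) = Mul(Add(-82, 56), -124) = Mul(-26, -124) = 3224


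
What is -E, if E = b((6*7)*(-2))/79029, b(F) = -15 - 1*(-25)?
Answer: -10/79029 ≈ -0.00012654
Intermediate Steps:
b(F) = 10 (b(F) = -15 + 25 = 10)
E = 10/79029 ≈ 0.00012654
-E = -1*10/79029 = -10/79029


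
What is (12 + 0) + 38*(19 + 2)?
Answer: 810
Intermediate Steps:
(12 + 0) + 38*(19 + 2) = 12 + 38*21 = 12 + 798 = 810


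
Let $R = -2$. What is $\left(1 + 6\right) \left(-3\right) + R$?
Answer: $-23$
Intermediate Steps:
$\left(1 + 6\right) \left(-3\right) + R = \left(1 + 6\right) \left(-3\right) - 2 = 7 \left(-3\right) - 2 = -21 - 2 = -23$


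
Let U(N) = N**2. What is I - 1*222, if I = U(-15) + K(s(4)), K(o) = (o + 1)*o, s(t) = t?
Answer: 23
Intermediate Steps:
K(o) = o*(1 + o) (K(o) = (1 + o)*o = o*(1 + o))
I = 245 (I = (-15)**2 + 4*(1 + 4) = 225 + 4*5 = 225 + 20 = 245)
I - 1*222 = 245 - 1*222 = 245 - 222 = 23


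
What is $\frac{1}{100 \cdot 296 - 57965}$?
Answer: $- \frac{1}{28365} \approx -3.5255 \cdot 10^{-5}$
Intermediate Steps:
$\frac{1}{100 \cdot 296 - 57965} = \frac{1}{29600 - 57965} = \frac{1}{-28365} = - \frac{1}{28365}$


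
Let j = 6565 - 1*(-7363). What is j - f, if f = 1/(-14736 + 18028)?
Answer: 45850975/3292 ≈ 13928.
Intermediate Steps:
j = 13928 (j = 6565 + 7363 = 13928)
f = 1/3292 ≈ 0.00030377
j - f = 13928 - 1*1/3292 = 13928 - 1/3292 = 45850975/3292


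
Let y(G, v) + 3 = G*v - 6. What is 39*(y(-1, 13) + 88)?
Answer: 2574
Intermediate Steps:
y(G, v) = -9 + G*v (y(G, v) = -3 + (G*v - 6) = -3 + (-6 + G*v) = -9 + G*v)
39*(y(-1, 13) + 88) = 39*((-9 - 1*13) + 88) = 39*((-9 - 13) + 88) = 39*(-22 + 88) = 39*66 = 2574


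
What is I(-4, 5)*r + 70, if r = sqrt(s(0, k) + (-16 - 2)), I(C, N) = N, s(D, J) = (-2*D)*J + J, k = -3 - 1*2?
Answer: 70 + 5*I*sqrt(23) ≈ 70.0 + 23.979*I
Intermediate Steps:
k = -5 (k = -3 - 2 = -5)
s(D, J) = J - 2*D*J (s(D, J) = -2*D*J + J = J - 2*D*J)
r = I*sqrt(23) (r = sqrt(-5*(1 - 2*0) + (-16 - 2)) = sqrt(-5*(1 + 0) - 18) = sqrt(-5*1 - 18) = sqrt(-5 - 18) = sqrt(-23) = I*sqrt(23) ≈ 4.7958*I)
I(-4, 5)*r + 70 = 5*(I*sqrt(23)) + 70 = 5*I*sqrt(23) + 70 = 70 + 5*I*sqrt(23)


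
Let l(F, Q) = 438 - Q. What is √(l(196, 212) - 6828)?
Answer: I*√6602 ≈ 81.253*I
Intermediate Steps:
√(l(196, 212) - 6828) = √((438 - 1*212) - 6828) = √((438 - 212) - 6828) = √(226 - 6828) = √(-6602) = I*√6602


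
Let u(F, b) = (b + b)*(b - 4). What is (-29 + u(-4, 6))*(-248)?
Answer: 1240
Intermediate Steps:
u(F, b) = 2*b*(-4 + b) (u(F, b) = (2*b)*(-4 + b) = 2*b*(-4 + b))
(-29 + u(-4, 6))*(-248) = (-29 + 2*6*(-4 + 6))*(-248) = (-29 + 2*6*2)*(-248) = (-29 + 24)*(-248) = -5*(-248) = 1240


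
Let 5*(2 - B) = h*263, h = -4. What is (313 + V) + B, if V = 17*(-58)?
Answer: -2303/5 ≈ -460.60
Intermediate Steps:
V = -986
B = 1062/5 (B = 2 - (-4)*263/5 = 2 - 1/5*(-1052) = 2 + 1052/5 = 1062/5 ≈ 212.40)
(313 + V) + B = (313 - 986) + 1062/5 = -673 + 1062/5 = -2303/5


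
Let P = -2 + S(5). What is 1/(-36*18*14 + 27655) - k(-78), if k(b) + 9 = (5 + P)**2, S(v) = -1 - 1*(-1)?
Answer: 1/18583 ≈ 5.3813e-5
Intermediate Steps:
S(v) = 0 (S(v) = -1 + 1 = 0)
P = -2 (P = -2 + 0 = -2)
k(b) = 0 (k(b) = -9 + (5 - 2)**2 = -9 + 3**2 = -9 + 9 = 0)
1/(-36*18*14 + 27655) - k(-78) = 1/(-36*18*14 + 27655) - 1*0 = 1/(-648*14 + 27655) + 0 = 1/(-9072 + 27655) + 0 = 1/18583 + 0 = 1/18583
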